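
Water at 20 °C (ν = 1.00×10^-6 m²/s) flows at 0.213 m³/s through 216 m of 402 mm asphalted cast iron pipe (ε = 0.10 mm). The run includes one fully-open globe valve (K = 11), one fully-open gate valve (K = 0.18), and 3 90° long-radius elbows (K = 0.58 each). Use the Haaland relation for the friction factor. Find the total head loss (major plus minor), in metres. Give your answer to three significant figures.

V = 4Q/(πD²) = 1.678 m/s; V²/2g = 0.1435 m
Re = 6.75×10^5, ε/D = 2.49×10^-4 → f = 0.01542 (Haaland)
Major: h_f = f(L/D)·V²/2g = 0.01542·537.3·0.1435 = 1.189 m
Minor: ΣK = 12.9; h_m = ΣK·V²/2g = 1.855 m
Total H_L = 1.189 + 1.855 = 3.044 m

H_L ≈ 3.04 m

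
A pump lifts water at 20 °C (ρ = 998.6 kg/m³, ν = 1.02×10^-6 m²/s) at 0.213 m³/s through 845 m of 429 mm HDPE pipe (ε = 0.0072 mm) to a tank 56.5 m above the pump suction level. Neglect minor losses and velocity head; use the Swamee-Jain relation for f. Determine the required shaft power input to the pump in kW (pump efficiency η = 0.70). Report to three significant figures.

V = 4Q/(πD²) = 1.474 m/s; Re = 6.20×10^5; ε/D = 1.68×10^-5; f = 0.01291
h_f = f(L/D)V²/2g = 2.813 m
Total head H = z + h_f = 56.5 + 2.813 = 59.31 m
P_hyd = ρgQH = 998.6·9.81·0.213·59.31 = 123.8 kW
P_shaft = P_hyd/η = 123.8/0.70 = 176.8 kW

P_shaft ≈ 177 kW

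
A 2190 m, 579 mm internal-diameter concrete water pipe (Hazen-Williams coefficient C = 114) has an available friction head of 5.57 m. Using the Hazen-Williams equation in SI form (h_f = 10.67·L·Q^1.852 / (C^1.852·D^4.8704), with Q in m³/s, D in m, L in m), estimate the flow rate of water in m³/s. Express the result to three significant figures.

Q ≈ 0.300 m³/s

Rearranging: Q = [h_f·C^1.852·D^4.8704 / (10.67·L)]^(1/1.852)
Q = [5.57·114^1.852·0.579^4.8704 / (10.67·2190)]^0.540 = 0.2997 m³/s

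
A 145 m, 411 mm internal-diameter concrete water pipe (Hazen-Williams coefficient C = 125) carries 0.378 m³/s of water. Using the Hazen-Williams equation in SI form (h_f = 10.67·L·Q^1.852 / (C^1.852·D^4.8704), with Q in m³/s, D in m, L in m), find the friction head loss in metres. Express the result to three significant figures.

h_f ≈ 2.54 m

h_f = 10.67·145·0.378^1.852 / (125^1.852·0.411^4.8704) = 2.537 m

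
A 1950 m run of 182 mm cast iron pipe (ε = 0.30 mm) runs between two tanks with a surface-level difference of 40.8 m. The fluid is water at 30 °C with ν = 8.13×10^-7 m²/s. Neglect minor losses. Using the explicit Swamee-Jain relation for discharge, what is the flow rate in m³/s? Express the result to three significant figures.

Swamee-Jain (Type II): Q = -0.965·√(gD⁵h_f/L)·ln[ε/(3.7D) + √(3.17ν²L/(gD³h_f))]
√(gD⁵h_f/L) = √(9.81·0.182⁵·40.8/1950) = 0.006402
ε/(3.7D) = 4.46×10^-4; √(3.17ν²L/(gD³h_f)) = 4.11×10^-5
Q = -0.965·0.006402·ln(4.867×10^-4) = 0.04713 m³/s
Check: V = 1.81 m/s, Re = 4.06×10^5, f = 0.02291, h_f = 41.0 m ≈ 40.8 m ✓

Q ≈ 0.0471 m³/s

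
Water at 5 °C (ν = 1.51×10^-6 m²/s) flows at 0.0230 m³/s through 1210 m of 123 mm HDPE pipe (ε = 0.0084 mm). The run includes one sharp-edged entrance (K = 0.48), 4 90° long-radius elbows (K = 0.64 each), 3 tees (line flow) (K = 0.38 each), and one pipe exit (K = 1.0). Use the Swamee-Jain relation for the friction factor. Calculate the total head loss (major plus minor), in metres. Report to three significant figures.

H_L ≈ 32.6 m

V = 4Q/(πD²) = 1.936 m/s; V²/2g = 0.1910 m
Re = 1.58×10^5, ε/D = 6.83×10^-5 → f = 0.01680 (Swamee-Jain)
Major: h_f = f(L/D)·V²/2g = 0.01680·9837·0.1910 = 31.57 m
Minor: ΣK = 5.18; h_m = ΣK·V²/2g = 0.9892 m
Total H_L = 31.57 + 0.9892 = 32.56 m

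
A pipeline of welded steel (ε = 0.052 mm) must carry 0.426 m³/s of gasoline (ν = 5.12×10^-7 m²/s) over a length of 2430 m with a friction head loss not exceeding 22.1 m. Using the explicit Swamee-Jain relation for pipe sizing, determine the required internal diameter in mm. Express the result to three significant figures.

D ≈ 467 mm

Swamee-Jain (Type III): D = 0.66·[ε^1.25·(LQ²/(gh_f))^4.75 + ν·Q^9.4·(L/(gh_f))^5.2]^0.04
LQ²/(gh_f) = 2.034; L/(gh_f) = 11.21
Term 1 = ε^1.25·(…)^4.75 = 1.29×10^-4; Term 2 = ν·Q^9.4·(…)^5.2 = 4.82×10^-5
D = 0.66·(1.29×10^-4 + 4.82×10^-5)^0.04 = 0.4672 m = 467 mm
Check: V = 2.49 m/s, Re = 2.27×10^6, f = 0.01299, h_f = 21.3 m ≈ 22.1 m ✓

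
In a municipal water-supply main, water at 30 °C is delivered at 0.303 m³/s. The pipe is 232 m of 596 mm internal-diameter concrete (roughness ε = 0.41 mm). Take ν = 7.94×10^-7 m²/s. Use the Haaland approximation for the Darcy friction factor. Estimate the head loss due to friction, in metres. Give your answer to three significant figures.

h_f ≈ 0.431 m

V = 4Q/(πD²) = 4·0.303/(π·0.596²) = 1.086 m/s
Re = VD/ν = 1.086·0.596/7.94×10^-7 = 8.15×10^5 → turbulent
ε/D = 0.41/596 = 6.88×10^-4
Haaland: f = 0.01842
h_f = f(L/D)V²/(2g) = 0.01842·(232/0.596)·1.086²/(2·9.81) = 0.4312 m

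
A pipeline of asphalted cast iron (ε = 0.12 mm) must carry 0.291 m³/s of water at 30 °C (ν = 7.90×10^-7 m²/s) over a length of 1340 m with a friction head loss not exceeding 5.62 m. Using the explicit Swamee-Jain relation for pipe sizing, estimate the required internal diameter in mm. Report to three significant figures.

Swamee-Jain (Type III): D = 0.66·[ε^1.25·(LQ²/(gh_f))^4.75 + ν·Q^9.4·(L/(gh_f))^5.2]^0.04
LQ²/(gh_f) = 2.058; L/(gh_f) = 24.31
Term 1 = ε^1.25·(…)^4.75 = 3.87×10^-4; Term 2 = ν·Q^9.4·(…)^5.2 = 1.16×10^-4
D = 0.66·(3.87×10^-4 + 1.16×10^-4)^0.04 = 0.4871 m = 487 mm
Check: V = 1.56 m/s, Re = 9.63×10^5, f = 0.01528, h_f = 5.23 m ≈ 5.62 m ✓

D ≈ 487 mm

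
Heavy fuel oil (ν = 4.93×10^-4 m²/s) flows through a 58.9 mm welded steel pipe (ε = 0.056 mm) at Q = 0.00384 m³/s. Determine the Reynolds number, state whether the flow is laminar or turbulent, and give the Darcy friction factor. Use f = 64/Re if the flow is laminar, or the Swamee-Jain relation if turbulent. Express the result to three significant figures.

V = 4Q/(πD²) = 1.409 m/s
Re = VD/ν = 1.409·0.0589/4.93×10^-4 = 168
Re < 2300 → laminar → f = 64/Re = 0.3801

Re ≈ 168; laminar; f = 64/Re ≈ 0.380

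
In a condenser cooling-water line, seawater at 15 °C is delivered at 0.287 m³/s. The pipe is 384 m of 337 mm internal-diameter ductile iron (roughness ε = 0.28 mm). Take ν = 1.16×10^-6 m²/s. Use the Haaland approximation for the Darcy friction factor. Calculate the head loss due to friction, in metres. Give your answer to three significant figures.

V = 4Q/(πD²) = 4·0.287/(π·0.337²) = 3.218 m/s
Re = VD/ν = 3.218·0.337/1.16×10^-6 = 9.35×10^5 → turbulent
ε/D = 0.28/337 = 8.31×10^-4
Haaland: f = 0.01914
h_f = f(L/D)V²/(2g) = 0.01914·(384/0.337)·3.218²/(2·9.81) = 11.51 m

h_f ≈ 11.5 m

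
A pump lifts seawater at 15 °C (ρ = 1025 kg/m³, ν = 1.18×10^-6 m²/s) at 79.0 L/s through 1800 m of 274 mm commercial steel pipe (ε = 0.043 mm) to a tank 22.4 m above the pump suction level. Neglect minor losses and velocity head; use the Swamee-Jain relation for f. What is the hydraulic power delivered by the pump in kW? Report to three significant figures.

P_hyd ≈ 25.4 kW

V = 4Q/(πD²) = 1.340 m/s; Re = 3.11×10^5; ε/D = 1.57×10^-4; f = 0.01588
h_f = f(L/D)V²/2g = 9.546 m
Total head H = z + h_f = 22.4 + 9.546 = 31.95 m
P_hyd = ρgQH = 1025·9.81·0.0790·31.95 = 25.38 kW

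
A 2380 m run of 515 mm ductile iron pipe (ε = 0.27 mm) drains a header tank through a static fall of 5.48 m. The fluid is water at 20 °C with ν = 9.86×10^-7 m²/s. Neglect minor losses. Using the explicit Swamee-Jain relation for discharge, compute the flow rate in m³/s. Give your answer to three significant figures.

Q ≈ 0.239 m³/s

Swamee-Jain (Type II): Q = -0.965·√(gD⁵h_f/L)·ln[ε/(3.7D) + √(3.17ν²L/(gD³h_f))]
√(gD⁵h_f/L) = √(9.81·0.515⁵·5.48/2380) = 0.02861
ε/(3.7D) = 1.42×10^-4; √(3.17ν²L/(gD³h_f)) = 3.16×10^-5
Q = -0.965·0.02861·ln(1.733×10^-4) = 0.2391 m³/s
Check: V = 1.15 m/s, Re = 5.99×10^5, f = 0.01778, h_f = 5.52 m ≈ 5.48 m ✓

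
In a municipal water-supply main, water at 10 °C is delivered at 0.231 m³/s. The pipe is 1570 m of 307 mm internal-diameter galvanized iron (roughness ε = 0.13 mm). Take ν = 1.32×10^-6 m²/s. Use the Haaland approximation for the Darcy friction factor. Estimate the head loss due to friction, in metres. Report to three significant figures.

V = 4Q/(πD²) = 4·0.231/(π·0.307²) = 3.121 m/s
Re = VD/ν = 3.121·0.307/1.32×10^-6 = 7.26×10^5 → turbulent
ε/D = 0.13/307 = 4.23×10^-4
Haaland: f = 0.01680
h_f = f(L/D)V²/(2g) = 0.01680·(1570/0.307)·3.121²/(2·9.81) = 42.64 m

h_f ≈ 42.6 m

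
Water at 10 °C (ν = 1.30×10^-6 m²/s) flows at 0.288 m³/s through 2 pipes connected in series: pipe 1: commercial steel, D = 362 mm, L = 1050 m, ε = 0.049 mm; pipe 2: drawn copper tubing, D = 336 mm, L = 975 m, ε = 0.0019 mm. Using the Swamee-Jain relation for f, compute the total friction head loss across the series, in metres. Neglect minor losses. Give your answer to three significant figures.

Pipe 1: V = 2.798 m/s, Re = 7.79×10^5, ε/D = 1.35×10^-4, f = 0.01427, h_1 = f(L/D)V²/2g = 16.52 m
Pipe 2: V = 3.248 m/s, Re = 8.39×10^5, ε/D = 5.65×10^-6, f = 0.01208, h_2 = f(L/D)V²/2g = 18.85 m
Series → Q common, losses add: H = Σh = 35.37 m

H ≈ 35.4 m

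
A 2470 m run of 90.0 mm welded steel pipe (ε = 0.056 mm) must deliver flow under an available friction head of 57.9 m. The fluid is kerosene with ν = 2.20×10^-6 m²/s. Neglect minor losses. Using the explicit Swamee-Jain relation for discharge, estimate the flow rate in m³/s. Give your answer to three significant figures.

Swamee-Jain (Type II): Q = -0.965·√(gD⁵h_f/L)·ln[ε/(3.7D) + √(3.17ν²L/(gD³h_f))]
√(gD⁵h_f/L) = √(9.81·0.0900⁵·57.9/2470) = 0.001165
ε/(3.7D) = 1.68×10^-4; √(3.17ν²L/(gD³h_f)) = 3.03×10^-4
Q = -0.965·0.001165·ln(4.707×10^-4) = 0.008615 m³/s
Check: V = 1.35 m/s, Re = 5.54×10^4, f = 0.02266, h_f = 58.1 m ≈ 57.9 m ✓

Q ≈ 0.00862 m³/s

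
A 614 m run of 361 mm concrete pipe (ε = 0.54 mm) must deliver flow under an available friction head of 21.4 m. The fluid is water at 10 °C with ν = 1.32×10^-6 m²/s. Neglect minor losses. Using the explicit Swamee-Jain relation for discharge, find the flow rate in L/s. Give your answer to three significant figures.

Q ≈ 343 L/s

Swamee-Jain (Type II): Q = -0.965·√(gD⁵h_f/L)·ln[ε/(3.7D) + √(3.17ν²L/(gD³h_f))]
√(gD⁵h_f/L) = √(9.81·0.361⁵·21.4/614) = 0.04579
ε/(3.7D) = 4.04×10^-4; √(3.17ν²L/(gD³h_f)) = 1.85×10^-5
Q = -0.965·0.04579·ln(4.228×10^-4) = 0.3432 m³/s
Check: V = 3.35 m/s, Re = 9.17×10^5, f = 0.02204, h_f = 21.5 m ≈ 21.4 m ✓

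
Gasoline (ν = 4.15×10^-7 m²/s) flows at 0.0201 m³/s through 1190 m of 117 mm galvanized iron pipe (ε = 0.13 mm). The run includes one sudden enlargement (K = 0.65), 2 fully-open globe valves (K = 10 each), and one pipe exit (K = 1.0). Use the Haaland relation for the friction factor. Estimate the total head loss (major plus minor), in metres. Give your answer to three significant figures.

V = 4Q/(πD²) = 1.870 m/s; V²/2g = 0.1781 m
Re = 5.27×10^5, ε/D = 0.00111 → f = 0.02065 (Haaland)
Major: h_f = f(L/D)·V²/2g = 0.02065·10171·0.1781 = 37.42 m
Minor: ΣK = 21.6; h_m = ΣK·V²/2g = 3.857 m
Total H_L = 37.42 + 3.857 = 41.27 m

H_L ≈ 41.3 m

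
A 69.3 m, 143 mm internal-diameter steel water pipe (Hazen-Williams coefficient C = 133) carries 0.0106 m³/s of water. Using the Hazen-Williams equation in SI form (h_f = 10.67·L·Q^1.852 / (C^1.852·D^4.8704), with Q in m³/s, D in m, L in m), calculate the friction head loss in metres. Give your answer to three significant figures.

h_f ≈ 0.247 m

h_f = 10.67·69.3·0.0106^1.852 / (133^1.852·0.143^4.8704) = 0.2467 m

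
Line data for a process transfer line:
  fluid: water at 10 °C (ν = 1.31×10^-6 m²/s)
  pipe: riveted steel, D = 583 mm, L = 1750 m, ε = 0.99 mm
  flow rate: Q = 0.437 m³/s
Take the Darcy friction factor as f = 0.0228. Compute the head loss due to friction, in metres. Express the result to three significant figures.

V = 4Q/(πD²) = 4·0.437/(π·0.583²) = 1.637 m/s
h_f = f(L/D)V²/(2g) = 0.02280·(1750/0.583)·1.637²/(2·9.81) = 9.348 m

h_f ≈ 9.35 m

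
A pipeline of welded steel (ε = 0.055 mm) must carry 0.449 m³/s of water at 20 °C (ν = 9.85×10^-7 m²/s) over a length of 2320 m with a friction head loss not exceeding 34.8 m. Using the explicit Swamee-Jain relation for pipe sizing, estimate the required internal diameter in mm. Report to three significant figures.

D ≈ 436 mm

Swamee-Jain (Type III): D = 0.66·[ε^1.25·(LQ²/(gh_f))^4.75 + ν·Q^9.4·(L/(gh_f))^5.2]^0.04
LQ²/(gh_f) = 1.370; L/(gh_f) = 6.796
Term 1 = ε^1.25·(…)^4.75 = 2.11×10^-5; Term 2 = ν·Q^9.4·(…)^5.2 = 1.13×10^-5
D = 0.66·(2.11×10^-5 + 1.13×10^-5)^0.04 = 0.4365 m = 436 mm
Check: V = 3.00 m/s, Re = 1.33×10^6, f = 0.01361, h_f = 33.2 m ≈ 34.8 m ✓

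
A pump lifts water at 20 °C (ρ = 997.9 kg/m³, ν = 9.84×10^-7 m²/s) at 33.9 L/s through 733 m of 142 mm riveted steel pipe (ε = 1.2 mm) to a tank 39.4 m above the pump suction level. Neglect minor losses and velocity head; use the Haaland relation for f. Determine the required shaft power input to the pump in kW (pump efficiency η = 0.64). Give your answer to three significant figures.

V = 4Q/(πD²) = 2.141 m/s; Re = 3.09×10^5; ε/D = 0.00845; f = 0.03611
h_f = f(L/D)V²/2g = 43.53 m
Total head H = z + h_f = 39.4 + 43.53 = 82.93 m
P_hyd = ρgQH = 997.9·9.81·0.0339·82.93 = 27.52 kW
P_shaft = P_hyd/η = 27.52/0.64 = 43.00 kW

P_shaft ≈ 43.0 kW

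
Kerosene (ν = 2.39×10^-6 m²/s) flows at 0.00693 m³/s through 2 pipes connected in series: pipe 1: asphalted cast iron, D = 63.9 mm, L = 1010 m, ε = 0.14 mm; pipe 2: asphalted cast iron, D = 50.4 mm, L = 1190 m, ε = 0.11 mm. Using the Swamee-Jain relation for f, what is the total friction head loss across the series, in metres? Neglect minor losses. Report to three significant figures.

H ≈ 483 m

Pipe 1: V = 2.161 m/s, Re = 5.78×10^4, ε/D = 0.00219, f = 0.02686, h_1 = f(L/D)V²/2g = 101.0 m
Pipe 2: V = 3.474 m/s, Re = 7.33×10^4, ε/D = 0.00218, f = 0.02634, h_2 = f(L/D)V²/2g = 382.4 m
Series → Q common, losses add: H = Σh = 483.5 m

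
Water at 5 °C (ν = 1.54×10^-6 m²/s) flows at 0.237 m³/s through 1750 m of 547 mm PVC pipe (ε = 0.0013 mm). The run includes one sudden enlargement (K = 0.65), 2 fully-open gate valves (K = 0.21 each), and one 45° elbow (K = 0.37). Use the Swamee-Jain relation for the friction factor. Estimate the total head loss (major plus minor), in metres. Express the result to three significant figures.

H_L ≈ 2.39 m

V = 4Q/(πD²) = 1.009 m/s; V²/2g = 0.05184 m
Re = 3.58×10^5, ε/D = 2.38×10^-6 → f = 0.01394 (Swamee-Jain)
Major: h_f = f(L/D)·V²/2g = 0.01394·3199·0.05184 = 2.312 m
Minor: ΣK = 1.44; h_m = ΣK·V²/2g = 0.07465 m
Total H_L = 2.312 + 0.07465 = 2.386 m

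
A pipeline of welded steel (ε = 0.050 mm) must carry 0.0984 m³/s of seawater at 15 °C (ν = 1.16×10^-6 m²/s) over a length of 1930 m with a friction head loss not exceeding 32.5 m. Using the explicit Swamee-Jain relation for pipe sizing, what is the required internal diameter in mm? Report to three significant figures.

Swamee-Jain (Type III): D = 0.66·[ε^1.25·(LQ²/(gh_f))^4.75 + ν·Q^9.4·(L/(gh_f))^5.2]^0.04
LQ²/(gh_f) = 0.05861; L/(gh_f) = 6.053
Term 1 = ε^1.25·(…)^4.75 = 5.91×10^-12; Term 2 = ν·Q^9.4·(…)^5.2 = 4.62×10^-12
D = 0.66·(5.91×10^-12 + 4.62×10^-12)^0.04 = 0.2401 m = 240 mm
Check: V = 2.17 m/s, Re = 4.50×10^5, f = 0.01573, h_f = 30.4 m ≈ 32.5 m ✓

D ≈ 240 mm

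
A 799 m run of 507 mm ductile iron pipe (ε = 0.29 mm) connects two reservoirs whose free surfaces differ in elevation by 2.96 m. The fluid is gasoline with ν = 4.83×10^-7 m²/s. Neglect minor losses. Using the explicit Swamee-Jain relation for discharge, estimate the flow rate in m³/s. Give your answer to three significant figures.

Q ≈ 0.293 m³/s

Swamee-Jain (Type II): Q = -0.965·√(gD⁵h_f/L)·ln[ε/(3.7D) + √(3.17ν²L/(gD³h_f))]
√(gD⁵h_f/L) = √(9.81·0.507⁵·2.96/799) = 0.03489
ε/(3.7D) = 1.55×10^-4; √(3.17ν²L/(gD³h_f)) = 1.25×10^-5
Q = -0.965·0.03489·ln(1.671×10^-4) = 0.2928 m³/s
Check: V = 1.45 m/s, Re = 1.52×10^6, f = 0.01760, h_f = 2.97 m ≈ 2.96 m ✓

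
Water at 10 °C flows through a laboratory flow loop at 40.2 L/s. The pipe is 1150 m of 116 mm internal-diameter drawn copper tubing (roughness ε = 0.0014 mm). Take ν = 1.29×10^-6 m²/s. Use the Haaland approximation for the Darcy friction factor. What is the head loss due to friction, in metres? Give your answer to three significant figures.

h_f ≈ 103 m

V = 4Q/(πD²) = 4·0.0402/(π·0.116²) = 3.804 m/s
Re = VD/ν = 3.804·0.116/1.29×10^-6 = 3.42×10^5 → turbulent
ε/D = 0.0014/116 = 1.21×10^-5
Haaland: f = 0.01410
h_f = f(L/D)V²/(2g) = 0.01410·(1150/0.116)·3.804²/(2·9.81) = 103.1 m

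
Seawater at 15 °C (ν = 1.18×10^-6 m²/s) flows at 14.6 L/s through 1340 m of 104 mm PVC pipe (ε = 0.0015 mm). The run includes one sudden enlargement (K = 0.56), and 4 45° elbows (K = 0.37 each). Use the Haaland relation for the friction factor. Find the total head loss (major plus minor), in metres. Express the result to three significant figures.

V = 4Q/(πD²) = 1.719 m/s; V²/2g = 0.1506 m
Re = 1.51×10^5, ε/D = 1.44×10^-5 → f = 0.01645 (Haaland)
Major: h_f = f(L/D)·V²/2g = 0.01645·12885·0.1506 = 31.90 m
Minor: ΣK = 2.04; h_m = ΣK·V²/2g = 0.3071 m
Total H_L = 31.90 + 0.3071 = 32.21 m

H_L ≈ 32.2 m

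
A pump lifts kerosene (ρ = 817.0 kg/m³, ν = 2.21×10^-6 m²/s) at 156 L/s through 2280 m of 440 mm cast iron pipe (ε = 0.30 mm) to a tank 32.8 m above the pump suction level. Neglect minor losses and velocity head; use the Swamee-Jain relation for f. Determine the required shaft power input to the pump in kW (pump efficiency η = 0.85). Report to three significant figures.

P_shaft ≈ 56.3 kW

V = 4Q/(πD²) = 1.026 m/s; Re = 2.04×10^5; ε/D = 6.82×10^-4; f = 0.01980
h_f = f(L/D)V²/2g = 5.505 m
Total head H = z + h_f = 32.8 + 5.505 = 38.30 m
P_hyd = ρgQH = 817.0·9.81·0.156·38.30 = 47.89 kW
P_shaft = P_hyd/η = 47.89/0.85 = 56.34 kW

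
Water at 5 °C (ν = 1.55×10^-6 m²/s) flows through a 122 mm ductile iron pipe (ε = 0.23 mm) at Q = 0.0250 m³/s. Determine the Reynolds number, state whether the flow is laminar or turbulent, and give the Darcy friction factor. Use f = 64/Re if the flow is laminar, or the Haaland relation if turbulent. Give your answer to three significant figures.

Re ≈ 1.68×10^5; turbulent; f ≈ 0.0241

V = 4Q/(πD²) = 2.139 m/s
Re = VD/ν = 2.139·0.122/1.55×10^-6 = 1.68×10^5
Re > 4000 → turbulent; ε/D = 0.00189
Haaland: f = 0.02407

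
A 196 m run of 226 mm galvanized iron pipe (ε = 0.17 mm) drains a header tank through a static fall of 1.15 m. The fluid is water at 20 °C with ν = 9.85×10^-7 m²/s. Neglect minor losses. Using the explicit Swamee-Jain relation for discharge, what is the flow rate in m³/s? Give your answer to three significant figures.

Q ≈ 0.0462 m³/s

Swamee-Jain (Type II): Q = -0.965·√(gD⁵h_f/L)·ln[ε/(3.7D) + √(3.17ν²L/(gD³h_f))]
√(gD⁵h_f/L) = √(9.81·0.226⁵·1.15/196) = 0.005825
ε/(3.7D) = 2.03×10^-4; √(3.17ν²L/(gD³h_f)) = 6.80×10^-5
Q = -0.965·0.005825·ln(2.713×10^-4) = 0.04616 m³/s
Check: V = 1.15 m/s, Re = 2.64×10^5, f = 0.01979, h_f = 1.16 m ≈ 1.15 m ✓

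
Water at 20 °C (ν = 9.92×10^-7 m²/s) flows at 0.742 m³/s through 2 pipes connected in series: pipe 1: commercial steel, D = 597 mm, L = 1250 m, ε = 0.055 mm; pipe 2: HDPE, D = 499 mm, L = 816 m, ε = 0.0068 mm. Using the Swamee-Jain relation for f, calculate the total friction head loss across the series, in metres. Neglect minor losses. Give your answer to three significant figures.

H ≈ 22.8 m

Pipe 1: V = 2.651 m/s, Re = 1.60×10^6, ε/D = 9.21×10^-5, f = 0.01292, h_1 = f(L/D)V²/2g = 9.688 m
Pipe 2: V = 3.794 m/s, Re = 1.91×10^6, ε/D = 1.36×10^-5, f = 0.01092, h_2 = f(L/D)V²/2g = 13.11 m
Series → Q common, losses add: H = Σh = 22.80 m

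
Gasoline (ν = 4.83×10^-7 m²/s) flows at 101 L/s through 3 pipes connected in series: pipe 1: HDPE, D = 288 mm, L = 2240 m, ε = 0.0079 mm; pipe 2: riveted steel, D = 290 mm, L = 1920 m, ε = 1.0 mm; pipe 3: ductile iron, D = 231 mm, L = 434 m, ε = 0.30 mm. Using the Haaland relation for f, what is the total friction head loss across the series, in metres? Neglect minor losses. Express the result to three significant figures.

Pipe 1: V = 1.550 m/s, Re = 9.24×10^5, ε/D = 2.74×10^-5, f = 0.01223, h_1 = f(L/D)V²/2g = 11.66 m
Pipe 2: V = 1.529 m/s, Re = 9.18×10^5, ε/D = 0.00345, f = 0.02740, h_2 = f(L/D)V²/2g = 21.62 m
Pipe 3: V = 2.410 m/s, Re = 1.15×10^6, ε/D = 0.00130, f = 0.02118, h_3 = f(L/D)V²/2g = 11.78 m
Series → Q common, losses add: H = Σh = 45.05 m

H ≈ 45.1 m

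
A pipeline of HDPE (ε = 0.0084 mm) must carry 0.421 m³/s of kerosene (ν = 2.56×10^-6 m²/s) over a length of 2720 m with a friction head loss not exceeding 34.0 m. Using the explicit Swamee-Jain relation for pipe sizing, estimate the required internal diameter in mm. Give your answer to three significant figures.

D ≈ 442 mm

Swamee-Jain (Type III): D = 0.66·[ε^1.25·(LQ²/(gh_f))^4.75 + ν·Q^9.4·(L/(gh_f))^5.2]^0.04
LQ²/(gh_f) = 1.445; L/(gh_f) = 8.155
Term 1 = ε^1.25·(…)^4.75 = 2.60×10^-6; Term 2 = ν·Q^9.4·(…)^5.2 = 4.13×10^-5
D = 0.66·(2.60×10^-6 + 4.13×10^-5)^0.04 = 0.4418 m = 442 mm
Check: V = 2.75 m/s, Re = 4.74×10^5, f = 0.01351, h_f = 32.0 m ≈ 34.0 m ✓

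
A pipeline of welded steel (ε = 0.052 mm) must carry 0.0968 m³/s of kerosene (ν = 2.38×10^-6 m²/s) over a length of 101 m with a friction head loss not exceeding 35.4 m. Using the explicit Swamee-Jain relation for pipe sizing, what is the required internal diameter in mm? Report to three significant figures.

Swamee-Jain (Type III): D = 0.66·[ε^1.25·(LQ²/(gh_f))^4.75 + ν·Q^9.4·(L/(gh_f))^5.2]^0.04
LQ²/(gh_f) = 0.002725; L/(gh_f) = 0.2908
Term 1 = ε^1.25·(…)^4.75 = 2.91×10^-18; Term 2 = ν·Q^9.4·(…)^5.2 = 1.13×10^-18
D = 0.66·(2.91×10^-18 + 1.13×10^-18)^0.04 = 0.1330 m = 133 mm
Check: V = 6.97 m/s, Re = 3.89×10^5, f = 0.01733, h_f = 32.6 m ≈ 35.4 m ✓

D ≈ 133 mm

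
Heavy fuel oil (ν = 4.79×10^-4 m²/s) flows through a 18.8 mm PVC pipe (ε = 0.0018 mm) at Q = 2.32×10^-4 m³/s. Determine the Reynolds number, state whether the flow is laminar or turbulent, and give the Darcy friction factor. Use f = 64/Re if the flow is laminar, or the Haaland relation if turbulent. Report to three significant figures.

Re ≈ 32.8; laminar; f = 64/Re ≈ 1.95

V = 4Q/(πD²) = 0.8358 m/s
Re = VD/ν = 0.8358·0.0188/4.79×10^-4 = 32.8
Re < 2300 → laminar → f = 64/Re = 1.951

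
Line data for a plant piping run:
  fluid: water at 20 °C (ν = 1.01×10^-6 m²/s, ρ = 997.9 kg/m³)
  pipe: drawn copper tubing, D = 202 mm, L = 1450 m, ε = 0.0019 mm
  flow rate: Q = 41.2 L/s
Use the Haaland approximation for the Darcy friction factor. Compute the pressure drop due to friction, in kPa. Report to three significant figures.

V = 4Q/(πD²) = 4·0.0412/(π·0.202²) = 1.286 m/s
Re = VD/ν = 1.286·0.202/1.01×10^-6 = 2.57×10^5 → turbulent
ε/D = 0.0019/202 = 9.41×10^-6
Haaland: f = 0.01483
h_f = f(L/D)V²/(2g) = 0.01483·(1450/0.202)·1.286²/(2·9.81) = 8.970 m
Δp = ρg·h_f = 997.9·9.81·8.970 = 87.81 kPa

Δp ≈ 87.8 kPa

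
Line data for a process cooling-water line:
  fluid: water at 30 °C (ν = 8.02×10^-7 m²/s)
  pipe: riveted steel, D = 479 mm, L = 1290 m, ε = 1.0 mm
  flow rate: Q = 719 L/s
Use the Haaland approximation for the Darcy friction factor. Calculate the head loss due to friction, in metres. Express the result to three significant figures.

V = 4Q/(πD²) = 4·0.719/(π·0.479²) = 3.990 m/s
Re = VD/ν = 3.990·0.479/8.02×10^-7 = 2.38×10^6 → turbulent
ε/D = 1.0/479 = 0.00209
Haaland: f = 0.02380
h_f = f(L/D)V²/(2g) = 0.02380·(1290/0.479)·3.990²/(2·9.81) = 52.02 m

h_f ≈ 52.0 m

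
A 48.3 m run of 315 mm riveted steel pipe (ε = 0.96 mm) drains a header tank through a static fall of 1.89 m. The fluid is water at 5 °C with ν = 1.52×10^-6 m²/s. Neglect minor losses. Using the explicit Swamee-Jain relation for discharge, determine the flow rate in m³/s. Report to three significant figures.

Swamee-Jain (Type II): Q = -0.965·√(gD⁵h_f/L)·ln[ε/(3.7D) + √(3.17ν²L/(gD³h_f))]
√(gD⁵h_f/L) = √(9.81·0.315⁵·1.89/48.3) = 0.03450
ε/(3.7D) = 8.24×10^-4; √(3.17ν²L/(gD³h_f)) = 2.47×10^-5
Q = -0.965·0.03450·ln(8.484×10^-4) = 0.2355 m³/s
Check: V = 3.02 m/s, Re = 6.26×10^5, f = 0.02659, h_f = 1.90 m ≈ 1.89 m ✓

Q ≈ 0.235 m³/s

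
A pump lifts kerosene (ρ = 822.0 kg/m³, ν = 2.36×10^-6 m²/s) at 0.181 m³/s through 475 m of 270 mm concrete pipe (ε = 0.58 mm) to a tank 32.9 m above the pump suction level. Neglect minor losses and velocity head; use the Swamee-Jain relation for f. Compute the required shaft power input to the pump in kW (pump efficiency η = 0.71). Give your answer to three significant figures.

V = 4Q/(πD²) = 3.161 m/s; Re = 3.62×10^5; ε/D = 0.00215; f = 0.02448
h_f = f(L/D)V²/2g = 21.94 m
Total head H = z + h_f = 32.9 + 21.94 = 54.84 m
P_hyd = ρgQH = 822.0·9.81·0.181·54.84 = 80.04 kW
P_shaft = P_hyd/η = 80.04/0.71 = 112.7 kW

P_shaft ≈ 113 kW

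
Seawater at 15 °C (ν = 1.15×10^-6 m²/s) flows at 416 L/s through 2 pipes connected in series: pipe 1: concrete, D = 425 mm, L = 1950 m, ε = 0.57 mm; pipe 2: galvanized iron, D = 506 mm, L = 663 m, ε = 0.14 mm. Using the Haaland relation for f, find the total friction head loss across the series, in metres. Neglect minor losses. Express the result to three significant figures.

Pipe 1: V = 2.932 m/s, Re = 1.08×10^6, ε/D = 0.00134, f = 0.02136, h_1 = f(L/D)V²/2g = 42.95 m
Pipe 2: V = 2.069 m/s, Re = 9.10×10^5, ε/D = 2.77×10^-4, f = 0.01545, h_2 = f(L/D)V²/2g = 4.415 m
Series → Q common, losses add: H = Σh = 47.37 m

H ≈ 47.4 m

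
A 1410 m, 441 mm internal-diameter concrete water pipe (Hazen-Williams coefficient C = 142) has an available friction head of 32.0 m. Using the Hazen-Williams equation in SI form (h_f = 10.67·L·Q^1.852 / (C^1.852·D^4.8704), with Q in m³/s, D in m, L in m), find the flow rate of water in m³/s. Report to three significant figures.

Q ≈ 0.595 m³/s

Rearranging: Q = [h_f·C^1.852·D^4.8704 / (10.67·L)]^(1/1.852)
Q = [32.0·142^1.852·0.441^4.8704 / (10.67·1410)]^0.540 = 0.5948 m³/s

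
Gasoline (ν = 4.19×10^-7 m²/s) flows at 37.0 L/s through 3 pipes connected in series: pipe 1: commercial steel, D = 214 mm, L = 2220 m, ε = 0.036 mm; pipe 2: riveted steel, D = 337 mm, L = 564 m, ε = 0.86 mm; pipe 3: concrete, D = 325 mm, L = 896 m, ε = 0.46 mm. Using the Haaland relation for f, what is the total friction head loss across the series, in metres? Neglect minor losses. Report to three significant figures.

H ≈ 9.34 m

Pipe 1: V = 1.029 m/s, Re = 5.25×10^5, ε/D = 1.68×10^-4, f = 0.01492, h_1 = f(L/D)V²/2g = 8.346 m
Pipe 2: V = 0.4148 m/s, Re = 3.34×10^5, ε/D = 0.00255, f = 0.02547, h_2 = f(L/D)V²/2g = 0.3739 m
Pipe 3: V = 0.4460 m/s, Re = 3.46×10^5, ε/D = 0.00142, f = 0.02204, h_3 = f(L/D)V²/2g = 0.6160 m
Series → Q common, losses add: H = Σh = 9.336 m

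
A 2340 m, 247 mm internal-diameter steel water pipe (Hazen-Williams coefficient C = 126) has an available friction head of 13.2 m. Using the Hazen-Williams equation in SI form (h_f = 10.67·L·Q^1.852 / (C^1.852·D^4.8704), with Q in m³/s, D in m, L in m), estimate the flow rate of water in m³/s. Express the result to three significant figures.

Q ≈ 0.0542 m³/s

Rearranging: Q = [h_f·C^1.852·D^4.8704 / (10.67·L)]^(1/1.852)
Q = [13.2·126^1.852·0.247^4.8704 / (10.67·2340)]^0.540 = 0.05419 m³/s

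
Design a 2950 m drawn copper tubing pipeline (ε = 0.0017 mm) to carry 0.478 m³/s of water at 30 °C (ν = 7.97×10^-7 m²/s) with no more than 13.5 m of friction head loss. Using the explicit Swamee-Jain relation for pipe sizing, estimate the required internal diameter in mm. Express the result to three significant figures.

D ≈ 544 mm

Swamee-Jain (Type III): D = 0.66·[ε^1.25·(LQ²/(gh_f))^4.75 + ν·Q^9.4·(L/(gh_f))^5.2]^0.04
LQ²/(gh_f) = 5.089; L/(gh_f) = 22.28
Term 1 = ε^1.25·(…)^4.75 = 1.40×10^-4; Term 2 = ν·Q^9.4·(…)^5.2 = 0.00788
D = 0.66·(1.40×10^-4 + 0.00788)^0.04 = 0.5441 m = 544 mm
Check: V = 2.06 m/s, Re = 1.40×10^6, f = 0.01107, h_f = 12.9 m ≈ 13.5 m ✓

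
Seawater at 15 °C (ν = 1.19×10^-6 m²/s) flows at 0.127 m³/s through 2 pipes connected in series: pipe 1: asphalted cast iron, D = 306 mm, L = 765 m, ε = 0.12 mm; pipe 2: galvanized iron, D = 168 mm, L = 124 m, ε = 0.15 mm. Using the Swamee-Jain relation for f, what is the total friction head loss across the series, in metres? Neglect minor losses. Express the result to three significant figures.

Pipe 1: V = 1.727 m/s, Re = 4.44×10^5, ε/D = 3.92×10^-4, f = 0.01719, h_1 = f(L/D)V²/2g = 6.530 m
Pipe 2: V = 5.729 m/s, Re = 8.09×10^5, ε/D = 8.93×10^-4, f = 0.01961, h_2 = f(L/D)V²/2g = 24.22 m
Series → Q common, losses add: H = Σh = 30.75 m

H ≈ 30.7 m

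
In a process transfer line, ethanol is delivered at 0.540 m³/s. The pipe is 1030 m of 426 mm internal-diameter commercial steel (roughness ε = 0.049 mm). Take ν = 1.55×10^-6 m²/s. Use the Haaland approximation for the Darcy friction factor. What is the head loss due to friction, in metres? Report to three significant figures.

h_f ≈ 23.9 m

V = 4Q/(πD²) = 4·0.540/(π·0.426²) = 3.789 m/s
Re = VD/ν = 3.789·0.426/1.55×10^-6 = 1.04×10^6 → turbulent
ε/D = 0.049/426 = 1.15×10^-4
Haaland: f = 0.01350
h_f = f(L/D)V²/(2g) = 0.01350·(1030/0.426)·3.789²/(2·9.81) = 23.88 m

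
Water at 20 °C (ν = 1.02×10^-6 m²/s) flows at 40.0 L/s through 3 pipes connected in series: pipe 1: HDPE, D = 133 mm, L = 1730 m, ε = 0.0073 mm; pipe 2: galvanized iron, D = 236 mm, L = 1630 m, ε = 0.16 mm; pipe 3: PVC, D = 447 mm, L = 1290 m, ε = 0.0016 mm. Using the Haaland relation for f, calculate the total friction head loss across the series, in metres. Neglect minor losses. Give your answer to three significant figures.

H ≈ 84.6 m

Pipe 1: V = 2.879 m/s, Re = 3.75×10^5, ε/D = 5.49×10^-5, f = 0.01432, h_1 = f(L/D)V²/2g = 78.68 m
Pipe 2: V = 0.9144 m/s, Re = 2.12×10^5, ε/D = 6.78×10^-4, f = 0.01944, h_2 = f(L/D)V²/2g = 5.723 m
Pipe 3: V = 0.2549 m/s, Re = 1.12×10^5, ε/D = 3.58×10^-6, f = 0.01743, h_3 = f(L/D)V²/2g = 0.1666 m
Series → Q common, losses add: H = Σh = 84.57 m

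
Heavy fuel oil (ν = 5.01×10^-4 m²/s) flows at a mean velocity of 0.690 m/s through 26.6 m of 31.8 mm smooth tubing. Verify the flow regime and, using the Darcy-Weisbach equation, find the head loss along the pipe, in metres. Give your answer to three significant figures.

Re = VD/ν = 0.690·0.03180/5.01×10^-4 = 43.8 → laminar (Re < 2300)
f = 64/Re = 1.461
h_f = f(L/D)V²/(2g) = 1.461·(26.6/0.03180)·0.690²/(2·9.81) = 29.66 m

h_f ≈ 29.7 m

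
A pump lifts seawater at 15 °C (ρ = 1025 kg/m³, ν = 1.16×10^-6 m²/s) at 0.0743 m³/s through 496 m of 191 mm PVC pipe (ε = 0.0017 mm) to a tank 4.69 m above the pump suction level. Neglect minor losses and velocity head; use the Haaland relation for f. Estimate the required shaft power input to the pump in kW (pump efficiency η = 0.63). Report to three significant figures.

P_shaft ≈ 19.8 kW

V = 4Q/(πD²) = 2.593 m/s; Re = 4.27×10^5; ε/D = 8.90×10^-6; f = 0.01353
h_f = f(L/D)V²/2g = 12.04 m
Total head H = z + h_f = 4.69 + 12.04 = 16.73 m
P_hyd = ρgQH = 1025·9.81·0.0743·16.73 = 12.50 kW
P_shaft = P_hyd/η = 12.50/0.63 = 19.84 kW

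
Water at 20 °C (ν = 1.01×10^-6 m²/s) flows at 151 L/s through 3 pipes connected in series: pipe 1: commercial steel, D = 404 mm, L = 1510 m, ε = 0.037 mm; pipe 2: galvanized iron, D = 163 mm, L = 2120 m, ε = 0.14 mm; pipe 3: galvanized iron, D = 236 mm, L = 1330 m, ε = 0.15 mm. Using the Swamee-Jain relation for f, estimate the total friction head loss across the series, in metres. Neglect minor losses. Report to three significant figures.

Pipe 1: V = 1.178 m/s, Re = 4.71×10^5, ε/D = 9.16×10^-5, f = 0.01447, h_1 = f(L/D)V²/2g = 3.825 m
Pipe 2: V = 7.236 m/s, Re = 1.17×10^6, ε/D = 8.59×10^-4, f = 0.01931, h_2 = f(L/D)V²/2g = 670.1 m
Pipe 3: V = 3.452 m/s, Re = 8.07×10^5, ε/D = 6.36×10^-4, f = 0.01826, h_3 = f(L/D)V²/2g = 62.50 m
Series → Q common, losses add: H = Σh = 736.4 m

H ≈ 736 m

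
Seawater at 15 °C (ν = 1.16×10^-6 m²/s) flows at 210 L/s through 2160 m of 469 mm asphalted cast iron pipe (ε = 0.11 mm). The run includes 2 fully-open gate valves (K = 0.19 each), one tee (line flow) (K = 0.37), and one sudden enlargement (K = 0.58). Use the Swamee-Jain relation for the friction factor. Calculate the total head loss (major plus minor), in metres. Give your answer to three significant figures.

H_L ≈ 5.60 m

V = 4Q/(πD²) = 1.216 m/s; V²/2g = 0.07531 m
Re = 4.91×10^5, ε/D = 2.35×10^-4 → f = 0.01585 (Swamee-Jain)
Major: h_f = f(L/D)·V²/2g = 0.01585·4606·0.07531 = 5.497 m
Minor: ΣK = 1.33; h_m = ΣK·V²/2g = 0.1002 m
Total H_L = 5.497 + 0.1002 = 5.597 m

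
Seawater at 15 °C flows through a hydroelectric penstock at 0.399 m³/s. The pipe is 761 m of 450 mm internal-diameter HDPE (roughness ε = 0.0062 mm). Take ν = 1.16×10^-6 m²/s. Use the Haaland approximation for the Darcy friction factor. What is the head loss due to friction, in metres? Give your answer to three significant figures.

h_f ≈ 6.45 m

V = 4Q/(πD²) = 4·0.399/(π·0.450²) = 2.509 m/s
Re = VD/ν = 2.509·0.450/1.16×10^-6 = 9.73×10^5 → turbulent
ε/D = 0.0062/450 = 1.38×10^-5
Haaland: f = 0.01189
h_f = f(L/D)V²/(2g) = 0.01189·(761/0.450)·2.509²/(2·9.81) = 6.449 m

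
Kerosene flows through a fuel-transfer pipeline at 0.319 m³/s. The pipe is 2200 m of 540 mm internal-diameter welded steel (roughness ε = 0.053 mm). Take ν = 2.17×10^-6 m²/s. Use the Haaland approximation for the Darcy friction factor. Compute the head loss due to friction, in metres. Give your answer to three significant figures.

V = 4Q/(πD²) = 4·0.319/(π·0.540²) = 1.393 m/s
Re = VD/ν = 1.393·0.540/2.17×10^-6 = 3.47×10^5 → turbulent
ε/D = 0.053/540 = 9.81×10^-5
Haaland: f = 0.01491
h_f = f(L/D)V²/(2g) = 0.01491·(2200/0.540)·1.393²/(2·9.81) = 6.008 m

h_f ≈ 6.01 m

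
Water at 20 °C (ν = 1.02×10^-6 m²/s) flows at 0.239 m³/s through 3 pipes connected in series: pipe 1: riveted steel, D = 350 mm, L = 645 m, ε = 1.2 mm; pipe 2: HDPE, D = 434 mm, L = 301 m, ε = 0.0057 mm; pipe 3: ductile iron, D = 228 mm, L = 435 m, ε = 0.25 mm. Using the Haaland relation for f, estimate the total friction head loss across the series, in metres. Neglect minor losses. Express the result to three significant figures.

Pipe 1: V = 2.484 m/s, Re = 8.52×10^5, ε/D = 0.00343, f = 0.02736, h_1 = f(L/D)V²/2g = 15.86 m
Pipe 2: V = 1.616 m/s, Re = 6.87×10^5, ε/D = 1.31×10^-5, f = 0.01254, h_2 = f(L/D)V²/2g = 1.157 m
Pipe 3: V = 5.854 m/s, Re = 1.31×10^6, ε/D = 0.00110, f = 0.02031, h_3 = f(L/D)V²/2g = 67.69 m
Series → Q common, losses add: H = Σh = 84.71 m

H ≈ 84.7 m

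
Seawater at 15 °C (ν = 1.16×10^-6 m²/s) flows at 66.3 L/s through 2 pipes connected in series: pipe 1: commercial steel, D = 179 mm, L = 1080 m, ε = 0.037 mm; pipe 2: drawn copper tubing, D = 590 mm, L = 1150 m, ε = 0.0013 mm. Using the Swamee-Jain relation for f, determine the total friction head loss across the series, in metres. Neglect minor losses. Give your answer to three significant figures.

Pipe 1: V = 2.635 m/s, Re = 4.07×10^5, ε/D = 2.07×10^-4, f = 0.01586, h_1 = f(L/D)V²/2g = 33.86 m
Pipe 2: V = 0.2425 m/s, Re = 1.23×10^5, ε/D = 2.20×10^-6, f = 0.01712, h_2 = f(L/D)V²/2g = 0.1000 m
Series → Q common, losses add: H = Σh = 33.96 m

H ≈ 34.0 m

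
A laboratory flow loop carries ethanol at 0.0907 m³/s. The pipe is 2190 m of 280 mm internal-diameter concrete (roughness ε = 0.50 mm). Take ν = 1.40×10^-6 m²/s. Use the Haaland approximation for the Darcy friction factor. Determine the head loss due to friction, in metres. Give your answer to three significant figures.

h_f ≈ 20.2 m

V = 4Q/(πD²) = 4·0.0907/(π·0.280²) = 1.473 m/s
Re = VD/ν = 1.473·0.280/1.40×10^-6 = 2.95×10^5 → turbulent
ε/D = 0.50/280 = 0.00179
Haaland: f = 0.02336
h_f = f(L/D)V²/(2g) = 0.02336·(2190/0.280)·1.473²/(2·9.81) = 20.20 m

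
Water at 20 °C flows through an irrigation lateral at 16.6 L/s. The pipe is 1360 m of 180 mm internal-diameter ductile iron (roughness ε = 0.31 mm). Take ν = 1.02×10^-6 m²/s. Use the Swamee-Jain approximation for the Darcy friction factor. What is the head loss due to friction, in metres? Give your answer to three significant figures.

V = 4Q/(πD²) = 4·0.0166/(π·0.180²) = 0.6523 m/s
Re = VD/ν = 0.6523·0.180/1.02×10^-6 = 1.15×10^5 → turbulent
ε/D = 0.31/180 = 0.00172
Swamee-Jain: f = 0.02436
h_f = f(L/D)V²/(2g) = 0.02436·(1360/0.180)·0.6523²/(2·9.81) = 3.991 m

h_f ≈ 3.99 m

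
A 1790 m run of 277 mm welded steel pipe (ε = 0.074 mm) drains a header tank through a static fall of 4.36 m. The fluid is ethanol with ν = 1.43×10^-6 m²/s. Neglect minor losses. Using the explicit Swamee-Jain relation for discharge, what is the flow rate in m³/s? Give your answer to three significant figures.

Q ≈ 0.0518 m³/s

Swamee-Jain (Type II): Q = -0.965·√(gD⁵h_f/L)·ln[ε/(3.7D) + √(3.17ν²L/(gD³h_f))]
√(gD⁵h_f/L) = √(9.81·0.277⁵·4.36/1790) = 0.006242
ε/(3.7D) = 7.22×10^-5; √(3.17ν²L/(gD³h_f)) = 1.13×10^-4
Q = -0.965·0.006242·ln(1.852×10^-4) = 0.05177 m³/s
Check: V = 0.859 m/s, Re = 1.66×10^5, f = 0.01799, h_f = 4.37 m ≈ 4.36 m ✓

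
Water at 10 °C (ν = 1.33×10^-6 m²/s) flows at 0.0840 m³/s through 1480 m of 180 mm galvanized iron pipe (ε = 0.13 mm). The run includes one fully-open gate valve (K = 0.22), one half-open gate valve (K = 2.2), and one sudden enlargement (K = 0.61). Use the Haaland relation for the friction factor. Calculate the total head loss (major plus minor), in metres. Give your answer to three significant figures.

V = 4Q/(πD²) = 3.301 m/s; V²/2g = 0.5554 m
Re = 4.47×10^5, ε/D = 7.22×10^-4 → f = 0.01893 (Haaland)
Major: h_f = f(L/D)·V²/2g = 0.01893·8222·0.5554 = 86.46 m
Minor: ΣK = 3.03; h_m = ΣK·V²/2g = 1.683 m
Total H_L = 86.46 + 1.683 = 88.14 m

H_L ≈ 88.1 m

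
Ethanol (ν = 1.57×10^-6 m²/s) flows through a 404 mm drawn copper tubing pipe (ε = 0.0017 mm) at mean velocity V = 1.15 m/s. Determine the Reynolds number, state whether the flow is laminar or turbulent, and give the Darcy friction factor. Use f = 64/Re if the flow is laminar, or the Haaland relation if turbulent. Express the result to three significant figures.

Re ≈ 2.96×10^5; turbulent; f ≈ 0.0144

Re = VD/ν = 1.150·0.404/1.57×10^-6 = 2.96×10^5
Re > 4000 → turbulent; ε/D = 4.21×10^-6
Haaland: f = 0.01441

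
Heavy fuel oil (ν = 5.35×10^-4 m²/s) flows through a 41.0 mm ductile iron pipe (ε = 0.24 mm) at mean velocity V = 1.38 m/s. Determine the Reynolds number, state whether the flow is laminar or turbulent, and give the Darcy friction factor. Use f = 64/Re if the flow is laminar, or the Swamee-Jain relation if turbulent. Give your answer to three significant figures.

Re ≈ 106; laminar; f = 64/Re ≈ 0.605

Re = VD/ν = 1.380·0.0410/5.35×10^-4 = 106
Re < 2300 → laminar → f = 64/Re = 0.6052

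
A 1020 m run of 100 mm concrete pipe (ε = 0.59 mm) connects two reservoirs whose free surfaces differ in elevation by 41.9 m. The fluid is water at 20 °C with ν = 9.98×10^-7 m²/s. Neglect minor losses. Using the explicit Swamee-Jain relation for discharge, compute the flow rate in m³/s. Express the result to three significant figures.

Q ≈ 0.0124 m³/s

Swamee-Jain (Type II): Q = -0.965·√(gD⁵h_f/L)·ln[ε/(3.7D) + √(3.17ν²L/(gD³h_f))]
√(gD⁵h_f/L) = √(9.81·0.100⁵·41.9/1020) = 0.002007
ε/(3.7D) = 0.00159; √(3.17ν²L/(gD³h_f)) = 8.85×10^-5
Q = -0.965·0.002007·ln(0.001683) = 0.01237 m³/s
Check: V = 1.58 m/s, Re = 1.58×10^5, f = 0.03268, h_f = 42.2 m ≈ 41.9 m ✓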